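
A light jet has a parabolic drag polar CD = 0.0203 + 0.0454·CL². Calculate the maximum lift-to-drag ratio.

For CD = CD0 + K·CL², (L/D)max occurs at CL* = √(CD0/K) and equals 1/(2√(K·CD0)).
(L/D)max = 1/(2√(0.0454 × 0.0203)) = 1/(2 × 0.03036) = 16.5

(L/D)max = 16.5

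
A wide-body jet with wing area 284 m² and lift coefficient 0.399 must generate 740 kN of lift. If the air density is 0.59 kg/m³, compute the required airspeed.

L = ½ρv²S·CL ⇒ v = √(2L/(ρ·S·CL))
v = √(2 × 7.4×10^5 / (0.59 × 284 × 0.399)) = √22140 = 149 m/s

v = 149 m/s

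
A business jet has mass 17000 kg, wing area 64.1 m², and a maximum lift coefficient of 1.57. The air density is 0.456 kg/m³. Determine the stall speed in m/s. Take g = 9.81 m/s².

V_stall = 85.3 m/s

Weight W = mg = 17000 × 9.81 = 1.668×10^5 N.
From L = ½ρV²S·CL,max = W: V_stall = √(2W/(ρSCL,max)) = √(2·1.668×10^5/(0.456·64.1·1.57))
V_stall = √7268 = 85.3 m/s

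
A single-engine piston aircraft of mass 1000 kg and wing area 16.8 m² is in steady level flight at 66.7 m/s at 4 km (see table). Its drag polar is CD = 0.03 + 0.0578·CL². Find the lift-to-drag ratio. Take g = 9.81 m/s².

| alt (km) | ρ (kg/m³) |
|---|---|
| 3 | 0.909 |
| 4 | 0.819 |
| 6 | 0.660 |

At 4 km, from the table: ρ = 0.819 kg/m³.
Weight W = mg = 1000 × 9.81 = 9810 N; in level flight L = W.
q = ½ρv² = ½ × 0.819 × 66.7² = 1822 Pa.
CL = W/(q·S) = 9810 / (1822 × 16.8) = 0.3205.
CD = 0.03 + 0.0578 × 0.3205² = 0.03594.
L/D = CL/CD = 0.3205 / 0.03594 = 8.92

L/D = 8.92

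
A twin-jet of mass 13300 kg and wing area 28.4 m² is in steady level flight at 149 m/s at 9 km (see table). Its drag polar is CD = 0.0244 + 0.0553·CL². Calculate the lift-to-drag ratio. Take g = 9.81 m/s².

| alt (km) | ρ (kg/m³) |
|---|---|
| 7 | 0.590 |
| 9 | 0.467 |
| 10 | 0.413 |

At 9 km, from the table: ρ = 0.467 kg/m³.
Level flight ⇒ L = W = m·g = 13300 × 9.81 = 1.3047×10^5 N.
q = ½ρv² = ½ × 0.467 × 149² = 5184 Pa.
Required CL = L/(qS) = 1.3047×10^5/(5184·28.4) = 0.8862.
CD = 0.0244 + 0.0553 × 0.8862² = 0.06783.
L/D = CL/CD = 0.8862 / 0.06783 = 13.1

L/D = 13.1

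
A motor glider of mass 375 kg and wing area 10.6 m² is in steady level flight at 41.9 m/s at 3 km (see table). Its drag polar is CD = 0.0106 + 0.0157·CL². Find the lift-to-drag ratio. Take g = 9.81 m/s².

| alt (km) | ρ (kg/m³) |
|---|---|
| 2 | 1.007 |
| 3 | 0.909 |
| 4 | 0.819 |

At 3 km, from the table: ρ = 0.909 kg/m³.
Level flight ⇒ L = W = m·g = 375 × 9.81 = 3678.8 N.
q = ½ρv² = ½ × 0.909 × 41.9² = 797.9 Pa.
Required CL = L/(qS) = 3678.8/(797.9·10.6) = 0.4349.
CD = 0.0106 + 0.0157 × 0.4349² = 0.01357.
L/D = CL/CD = 0.4349 / 0.01357 = 32.1

L/D = 32.1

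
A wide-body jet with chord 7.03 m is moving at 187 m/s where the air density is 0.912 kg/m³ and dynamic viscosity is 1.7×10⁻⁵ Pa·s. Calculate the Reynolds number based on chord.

Re = ρ·v·c/μ = 0.912 × 187 × 7.03 / (1.7×10⁻⁵) = 7.05×10^7

Re = 7.05×10^7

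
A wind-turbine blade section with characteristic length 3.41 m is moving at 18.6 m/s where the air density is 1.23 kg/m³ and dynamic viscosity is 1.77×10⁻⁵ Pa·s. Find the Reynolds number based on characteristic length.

Re = 4.41×10^6

Re = ρ·v·c/μ = 1.23 × 18.6 × 3.41 / (1.77×10⁻⁵) = 4.41×10^6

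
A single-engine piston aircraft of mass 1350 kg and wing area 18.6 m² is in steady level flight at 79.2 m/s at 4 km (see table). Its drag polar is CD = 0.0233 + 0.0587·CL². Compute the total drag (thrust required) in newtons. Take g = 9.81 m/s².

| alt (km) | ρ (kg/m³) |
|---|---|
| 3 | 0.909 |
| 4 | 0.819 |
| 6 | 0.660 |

D = 1330 N

At 4 km, from the table: ρ = 0.819 kg/m³.
Level flight ⇒ L = W = m·g = 1350 × 9.81 = 13244 N.
q = ½ρv² = ½ × 0.819 × 79.2² = 2569 Pa.
CL = 2W/(ρv²S) = 2×13244/(0.819×79.2²×18.6) = 0.2772.
CD = 0.0233 + 0.0587 × 0.2772² = 0.02781.
D = q·S·CD = 2569 × 18.6 × 0.02781 = 1329 N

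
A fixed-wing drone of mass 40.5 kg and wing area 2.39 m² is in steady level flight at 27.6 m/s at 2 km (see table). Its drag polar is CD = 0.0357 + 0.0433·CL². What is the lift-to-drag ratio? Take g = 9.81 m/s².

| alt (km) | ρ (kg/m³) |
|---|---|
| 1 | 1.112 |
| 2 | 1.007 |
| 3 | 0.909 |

L/D = 9.89

At 2 km, from the table: ρ = 1.007 kg/m³.
In steady level flight, lift balances weight: W = mg = 40.5 × 9.81 = 397.31 N.
q = ½ρv² = ½ × 1.007 × 27.6² = 383.5 Pa.
CL = 2W/(ρv²S) = 2×397.31/(1.007×27.6²×2.39) = 0.4334.
CD = 0.0357 + 0.0433 × 0.4334² = 0.04383.
L/D = CL/CD = 0.4334 / 0.04383 = 9.89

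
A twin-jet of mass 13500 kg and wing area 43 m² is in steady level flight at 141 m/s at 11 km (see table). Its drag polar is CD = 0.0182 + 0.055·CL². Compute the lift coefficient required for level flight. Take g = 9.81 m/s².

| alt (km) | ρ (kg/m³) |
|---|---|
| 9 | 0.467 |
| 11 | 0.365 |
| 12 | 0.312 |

CL = 0.849

At 11 km, from the table: ρ = 0.365 kg/m³.
Weight W = mg = 13500 × 9.81 = 1.3244×10^5 N; in level flight L = W.
Dynamic pressure q = 0.5 × 0.365 × 141² = 3628 Pa.
CL = W/(q·S) = 1.3244×10^5 / (3628 × 43) = 0.8489.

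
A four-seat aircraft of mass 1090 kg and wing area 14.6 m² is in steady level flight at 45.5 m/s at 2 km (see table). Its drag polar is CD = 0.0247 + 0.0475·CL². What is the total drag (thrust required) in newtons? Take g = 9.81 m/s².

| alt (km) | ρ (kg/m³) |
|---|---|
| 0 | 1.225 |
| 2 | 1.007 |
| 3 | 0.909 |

D = 733 N

At 2 km, from the table: ρ = 1.007 kg/m³.
Weight W = mg = 1090 × 9.81 = 10693 N; in level flight L = W.
q = ½ρv² = ½ × 1.007 × 45.5² = 1042 Pa.
CL = W/(q·S) = 10693 / (1042 × 14.6) = 0.7026.
CD = 0.0247 + 0.0475 × 0.7026² = 0.04815.
D = q·S·CD = 1042 × 14.6 × 0.04815 = 732.8 N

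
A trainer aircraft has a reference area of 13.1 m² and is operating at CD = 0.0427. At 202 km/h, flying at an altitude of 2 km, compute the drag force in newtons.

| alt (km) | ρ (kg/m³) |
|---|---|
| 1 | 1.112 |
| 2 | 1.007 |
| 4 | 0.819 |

D = 887 N

At 2 km, from the table: ρ = 1.007 kg/m³.
Convert speed: v = 202 km/h ÷ 3.6 = 56.11 m/s.
D = ½ρv²S·CD = ½ × 1.007 × 56.11² × 13.1 × 0.0427 = 887 N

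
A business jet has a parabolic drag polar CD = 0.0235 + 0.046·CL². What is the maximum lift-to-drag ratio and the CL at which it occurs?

For CD = CD0 + K·CL², (L/D)max occurs at CL* = √(CD0/K) and equals 1/(2√(K·CD0)).
(L/D)max = 1/(2√(0.046 × 0.0235)) = 1/(2 × 0.03288) = 15.2
CL* = √(0.0235/0.046) = 0.715

(L/D)max = 15.2, at CL = 0.715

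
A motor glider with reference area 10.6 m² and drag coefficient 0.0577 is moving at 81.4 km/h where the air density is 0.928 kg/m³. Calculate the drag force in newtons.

Convert speed: v = 81.4 km/h ÷ 3.6 = 22.61 m/s.
Dynamic pressure q = ½ρv² = ½ × 0.928 × 22.61² = 237.2 Pa.
D = q·S·CD = 237.2 × 10.6 × 0.0577 = 145 N

D = 145 N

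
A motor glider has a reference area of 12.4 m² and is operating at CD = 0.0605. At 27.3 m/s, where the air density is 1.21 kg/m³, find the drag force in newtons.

D = 338 N

D = ½ρv²S·CD = ½ × 1.21 × 27.3² × 12.4 × 0.0605 = 338 N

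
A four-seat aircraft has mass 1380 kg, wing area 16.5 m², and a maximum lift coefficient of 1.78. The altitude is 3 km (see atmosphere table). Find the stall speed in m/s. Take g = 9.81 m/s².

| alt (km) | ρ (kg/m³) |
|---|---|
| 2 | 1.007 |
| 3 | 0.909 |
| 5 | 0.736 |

At 3 km, from the table: ρ = 0.909 kg/m³.
Weight W = mg = 1380 × 9.81 = 13540 N.
V_stall = √(2W/(ρ·S·CL,max)) = √(2 × 13540 / (0.909 × 16.5 × 1.78))
V_stall = √1014 = 31.8 m/s

V_stall = 31.8 m/s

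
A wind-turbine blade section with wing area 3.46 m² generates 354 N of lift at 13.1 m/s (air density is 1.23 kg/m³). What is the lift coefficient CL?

From L = ½ρv²S·CL, rearranging gives CL = 2L/(ρv²S).
CL = 2 × 354 / (1.23 × 13.1² × 3.46) = 0.969

CL = 0.969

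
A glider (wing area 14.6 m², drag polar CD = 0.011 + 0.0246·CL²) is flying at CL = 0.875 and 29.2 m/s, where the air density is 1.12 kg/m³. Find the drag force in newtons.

CD = 0.011 + 0.0246 × 0.875² = 0.02983
D = ½ρv²S·CD = ½ × 1.12 × 29.2² × 14.6 × 0.02983 = 208 N

D = 208 N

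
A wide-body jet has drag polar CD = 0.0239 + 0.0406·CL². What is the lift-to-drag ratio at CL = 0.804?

CD = 0.0239 + 0.0406 × 0.804² = 0.05014
L/D = CL/CD = 0.804 / 0.05014 = 16

L/D = 16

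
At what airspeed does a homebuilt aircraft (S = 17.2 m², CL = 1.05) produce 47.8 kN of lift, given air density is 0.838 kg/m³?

L = ½ρv²S·CL ⇒ v = √(2L/(ρ·S·CL))
v = √(2 × 47800 / (0.838 × 17.2 × 1.05)) = √6317 = 79.5 m/s

v = 79.5 m/s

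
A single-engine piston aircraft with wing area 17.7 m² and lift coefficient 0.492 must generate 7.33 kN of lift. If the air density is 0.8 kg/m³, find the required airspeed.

v = 45.9 m/s

L = ½ρv²S·CL ⇒ v = √(2L/(ρ·S·CL))
v = √(2 × 7330 / (0.8 × 17.7 × 0.492)) = √2104 = 45.9 m/s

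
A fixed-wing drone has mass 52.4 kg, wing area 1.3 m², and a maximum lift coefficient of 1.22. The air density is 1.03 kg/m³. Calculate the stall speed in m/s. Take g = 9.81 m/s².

At stall, lift equals weight: L = W = m·g = 52.4 × 9.81 = 514 N.
V_stall = √(2W/(ρ·S·CL,max)) = √(2 × 514 / (1.03 × 1.3 × 1.22))
V_stall = √629.3 = 25.1 m/s

V_stall = 25.1 m/s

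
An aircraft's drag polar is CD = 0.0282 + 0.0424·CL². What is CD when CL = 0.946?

CD = 0.0282 + 0.0424 × 0.946² = 0.0282 + 0.03794 = 0.0661

CD = 0.0661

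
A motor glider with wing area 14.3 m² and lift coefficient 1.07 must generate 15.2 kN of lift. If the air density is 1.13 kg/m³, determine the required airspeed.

L = ½ρv²S·CL ⇒ v = √(2L/(ρ·S·CL))
v = √(2 × 15200 / (1.13 × 14.3 × 1.07)) = √1758 = 41.9 m/s

v = 41.9 m/s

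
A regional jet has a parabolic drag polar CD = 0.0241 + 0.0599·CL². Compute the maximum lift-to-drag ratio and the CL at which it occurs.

(L/D)max = 13.2, at CL = 0.634

For CD = CD0 + K·CL², (L/D)max occurs at CL* = √(CD0/K) and equals 1/(2√(K·CD0)).
(L/D)max = 1/(2√(0.0599 × 0.0241)) = 1/(2 × 0.03799) = 13.2
CL* = √(0.0241/0.0599) = 0.634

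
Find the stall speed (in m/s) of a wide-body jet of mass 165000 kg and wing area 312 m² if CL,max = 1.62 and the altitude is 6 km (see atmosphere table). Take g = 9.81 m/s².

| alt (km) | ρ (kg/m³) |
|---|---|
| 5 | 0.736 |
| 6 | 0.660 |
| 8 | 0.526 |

At 6 km, from the table: ρ = 0.660 kg/m³.
Stall occurs when L = W at CL,max. W = mg = 165000 × 9.81 = 1.619×10^6 N.
From L = ½ρV²S·CL,max = W: V_stall = √(2W/(ρSCL,max)) = √(2·1.619×10^6/(0.66·312·1.62))
V_stall = √9704 = 98.5 m/s

V_stall = 98.5 m/s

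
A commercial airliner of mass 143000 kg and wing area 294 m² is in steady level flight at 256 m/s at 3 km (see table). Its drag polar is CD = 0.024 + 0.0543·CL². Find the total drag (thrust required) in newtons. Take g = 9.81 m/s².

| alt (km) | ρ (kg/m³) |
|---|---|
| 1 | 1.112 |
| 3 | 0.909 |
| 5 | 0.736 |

At 3 km, from the table: ρ = 0.909 kg/m³.
In steady level flight, lift balances weight: W = mg = 143000 × 9.81 = 1.4028×10^6 N.
q = ½ρv² = ½ × 0.909 × 256² = 29790 Pa.
CL = W/(q·S) = 1.4028×10^6 / (29790 × 294) = 0.1602.
CD = 0.024 + 0.0543 × 0.1602² = 0.02539.
D = q·S·CD = 29790 × 294 × 0.02539 = 2.224×10^5 N

D = 2.22×10^5 N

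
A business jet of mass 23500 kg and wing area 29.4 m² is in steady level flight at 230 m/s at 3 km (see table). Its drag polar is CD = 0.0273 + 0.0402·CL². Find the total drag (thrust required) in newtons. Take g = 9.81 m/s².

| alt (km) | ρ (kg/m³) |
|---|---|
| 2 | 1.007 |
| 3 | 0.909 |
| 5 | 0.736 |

D = 22300 N

At 3 km, from the table: ρ = 0.909 kg/m³.
Weight W = mg = 23500 × 9.81 = 2.3054×10^5 N; in level flight L = W.
Dynamic pressure q = 0.5 × 0.909 × 230² = 24040 Pa.
Required CL = L/(qS) = 2.3054×10^5/(24040·29.4) = 0.3261.
CD = 0.0273 + 0.0402 × 0.3261² = 0.03158.
D = q·S·CD = 24040 × 29.4 × 0.03158 = 22320 N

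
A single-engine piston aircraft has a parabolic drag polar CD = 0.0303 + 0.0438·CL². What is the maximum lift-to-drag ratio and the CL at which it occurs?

(L/D)max = 13.7, at CL = 0.832

For CD = CD0 + K·CL², (L/D)max occurs at CL* = √(CD0/K) and equals 1/(2√(K·CD0)).
(L/D)max = 1/(2√(0.0438 × 0.0303)) = 1/(2 × 0.03643) = 13.7
CL* = √(0.0303/0.0438) = 0.832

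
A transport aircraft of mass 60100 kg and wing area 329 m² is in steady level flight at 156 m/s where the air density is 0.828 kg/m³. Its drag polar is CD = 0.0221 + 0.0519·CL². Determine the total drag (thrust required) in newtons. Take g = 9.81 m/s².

D = 78700 N

Weight W = mg = 60100 × 9.81 = 5.8958×10^5 N; in level flight L = W.
Dynamic pressure q = 0.5 × 0.828 × 156² = 10080 Pa.
CL = 2W/(ρv²S) = 2×5.8958×10^5/(0.828×156²×329) = 0.1779.
CD = 0.0221 + 0.0519 × 0.1779² = 0.02374.
D = q·S·CD = 10080 × 329 × 0.02374 = 78700 N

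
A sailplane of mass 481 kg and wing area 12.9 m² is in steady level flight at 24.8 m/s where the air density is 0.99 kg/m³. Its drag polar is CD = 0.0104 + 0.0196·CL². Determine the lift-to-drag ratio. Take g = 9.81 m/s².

Weight W = mg = 481 × 9.81 = 4718.6 N; in level flight L = W.
q = ½ρv² = ½ × 0.99 × 24.8² = 304.4 Pa.
Required CL = L/(qS) = 4718.6/(304.4·12.9) = 1.201.
CD = 0.0104 + 0.0196 × 1.201² = 0.03869.
L/D = CL/CD = 1.201 / 0.03869 = 31.1

L/D = 31.1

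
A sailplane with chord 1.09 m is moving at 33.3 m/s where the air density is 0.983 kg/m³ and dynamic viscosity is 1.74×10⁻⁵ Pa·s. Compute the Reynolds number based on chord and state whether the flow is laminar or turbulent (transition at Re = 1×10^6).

Re = 2.05×10^6 (turbulent)

Re = ρ·v·c/μ = 0.983 × 33.3 × 1.09 / (1.74×10⁻⁵) = 2.05×10^6
Since 2.05×10^6 > 1×10^6, the flow is turbulent.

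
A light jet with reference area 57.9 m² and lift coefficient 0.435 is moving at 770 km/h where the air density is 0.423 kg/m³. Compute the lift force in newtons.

Convert speed: v = 770 km/h ÷ 3.6 = 213.9 m/s.
L = ½ρv²S·CL = ½ × 0.423 × 213.9² × 57.9 × 0.435 = 2.44×10^5 N ≈ 244 kN

L = 2.44×10^5 N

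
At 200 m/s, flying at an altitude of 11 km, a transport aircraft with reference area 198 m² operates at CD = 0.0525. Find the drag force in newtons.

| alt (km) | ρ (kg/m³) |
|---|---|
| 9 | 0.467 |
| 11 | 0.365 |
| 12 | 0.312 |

At 11 km, from the table: ρ = 0.365 kg/m³.
D = ½ρv²S·CD = ½ × 0.365 × 200² × 198 × 0.0525 = 75900 N ≈ 75.9 kN

D = 75900 N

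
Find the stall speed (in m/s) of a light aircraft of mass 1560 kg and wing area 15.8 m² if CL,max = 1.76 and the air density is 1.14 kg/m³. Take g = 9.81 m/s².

Weight W = mg = 1560 × 9.81 = 15300 N.
V_stall = √(2W/(ρ·S·CL,max)) = √(2 × 15300 / (1.14 × 15.8 × 1.76))
V_stall = √965.5 = 31.1 m/s

V_stall = 31.1 m/s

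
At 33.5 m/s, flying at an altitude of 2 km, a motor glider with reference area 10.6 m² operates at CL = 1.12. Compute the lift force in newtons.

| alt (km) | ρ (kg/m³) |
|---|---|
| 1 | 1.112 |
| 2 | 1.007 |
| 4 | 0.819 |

At 2 km, from the table: ρ = 1.007 kg/m³.
Dynamic pressure q = ½ρv² = ½ × 1.007 × 33.5² = 565.1 Pa.
L = q·S·CL = 565.1 × 10.6 × 1.12 = 6710 N ≈ 6.71 kN

L = 6710 N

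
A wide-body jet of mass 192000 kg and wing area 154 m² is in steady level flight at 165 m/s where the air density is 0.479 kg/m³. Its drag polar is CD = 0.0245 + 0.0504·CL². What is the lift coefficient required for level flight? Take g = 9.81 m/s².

CL = 1.88

Weight W = mg = 192000 × 9.81 = 1.8835×10^6 N; in level flight L = W.
Dynamic pressure q = 0.5 × 0.479 × 165² = 6520 Pa.
Required CL = L/(qS) = 1.8835×10^6/(6520·154) = 1.876.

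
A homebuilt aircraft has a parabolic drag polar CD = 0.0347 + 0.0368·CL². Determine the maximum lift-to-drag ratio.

(L/D)max = 14

For CD = CD0 + K·CL², (L/D)max occurs at CL* = √(CD0/K) and equals 1/(2√(K·CD0)).
(L/D)max = 1/(2√(0.0368 × 0.0347)) = 1/(2 × 0.03573) = 14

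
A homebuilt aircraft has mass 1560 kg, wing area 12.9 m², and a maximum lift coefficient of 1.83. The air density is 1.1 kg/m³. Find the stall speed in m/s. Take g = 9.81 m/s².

V_stall = 34.3 m/s

Weight W = mg = 1560 × 9.81 = 15300 N.
V_stall = √(2W/(ρ·S·CL,max)) = √(2 × 15300 / (1.1 × 12.9 × 1.83))
V_stall = √1179 = 34.3 m/s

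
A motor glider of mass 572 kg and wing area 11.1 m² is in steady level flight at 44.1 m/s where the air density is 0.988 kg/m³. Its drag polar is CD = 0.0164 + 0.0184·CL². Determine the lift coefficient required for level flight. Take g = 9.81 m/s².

Level flight ⇒ L = W = m·g = 572 × 9.81 = 5611.3 N.
q = ½ρv² = ½ × 0.988 × 44.1² = 960.7 Pa.
Required CL = L/(qS) = 5611.3/(960.7·11.1) = 0.5262.

CL = 0.526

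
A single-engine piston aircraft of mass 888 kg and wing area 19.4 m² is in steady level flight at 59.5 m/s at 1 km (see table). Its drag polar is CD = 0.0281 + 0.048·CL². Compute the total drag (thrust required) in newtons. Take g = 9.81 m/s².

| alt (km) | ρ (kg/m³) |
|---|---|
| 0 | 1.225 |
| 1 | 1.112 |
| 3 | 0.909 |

D = 1170 N

At 1 km, from the table: ρ = 1.112 kg/m³.
Weight W = mg = 888 × 9.81 = 8711.3 N; in level flight L = W.
Dynamic pressure q = 0.5 × 1.112 × 59.5² = 1968 Pa.
Required CL = L/(qS) = 8711.3/(1968·19.4) = 0.2281.
CD = 0.0281 + 0.048 × 0.2281² = 0.0306.
D = q·S·CD = 1968 × 19.4 × 0.0306 = 1168 N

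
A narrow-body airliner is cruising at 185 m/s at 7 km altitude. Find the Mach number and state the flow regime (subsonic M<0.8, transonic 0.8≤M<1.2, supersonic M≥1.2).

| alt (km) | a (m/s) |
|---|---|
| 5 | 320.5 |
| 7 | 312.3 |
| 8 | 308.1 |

At 7 km, from the table: a = 312.3 m/s.
M = v/a = 185 / 312.3 = 0.592
M = 0.592 → subsonic.

M = 0.592 (subsonic)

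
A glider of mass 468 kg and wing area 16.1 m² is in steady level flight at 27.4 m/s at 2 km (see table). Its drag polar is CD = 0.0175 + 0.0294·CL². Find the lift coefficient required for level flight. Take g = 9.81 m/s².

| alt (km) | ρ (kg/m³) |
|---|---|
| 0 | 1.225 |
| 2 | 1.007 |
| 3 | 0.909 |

At 2 km, from the table: ρ = 1.007 kg/m³.
In steady level flight, lift balances weight: W = mg = 468 × 9.81 = 4591.1 N.
q = ½ρv² = ½ × 1.007 × 27.4² = 378 Pa.
CL = W/(q·S) = 4591.1 / (378 × 16.1) = 0.7544.

CL = 0.754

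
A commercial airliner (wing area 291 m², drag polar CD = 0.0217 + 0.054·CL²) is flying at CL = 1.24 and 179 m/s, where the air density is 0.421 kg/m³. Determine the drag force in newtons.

CD = 0.0217 + 0.054 × 1.24² = 0.1047
D = ½ρv²S·CD = ½ × 0.421 × 179² × 291 × 0.1047 = 2.06×10^5 N

D = 2.06×10^5 N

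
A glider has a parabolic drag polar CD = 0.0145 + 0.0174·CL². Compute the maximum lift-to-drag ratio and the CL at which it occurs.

(L/D)max = 31.5, at CL = 0.913

For CD = CD0 + K·CL², (L/D)max occurs at CL* = √(CD0/K) and equals 1/(2√(K·CD0)).
(L/D)max = 1/(2√(0.0174 × 0.0145)) = 1/(2 × 0.01588) = 31.5
CL* = √(0.0145/0.0174) = 0.913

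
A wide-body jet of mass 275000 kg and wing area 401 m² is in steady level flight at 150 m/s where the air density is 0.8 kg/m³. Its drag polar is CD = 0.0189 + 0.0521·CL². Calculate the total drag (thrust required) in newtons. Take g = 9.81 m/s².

D = 1.73×10^5 N

Weight W = mg = 275000 × 9.81 = 2.6978×10^6 N; in level flight L = W.
q = ½ρv² = ½ × 0.8 × 150² = 9000 Pa.
CL = 2W/(ρv²S) = 2×2.6978×10^6/(0.8×150²×401) = 0.7475.
CD = 0.0189 + 0.0521 × 0.7475² = 0.04801.
D = q·S·CD = 9000 × 401 × 0.04801 = 1.733×10^5 N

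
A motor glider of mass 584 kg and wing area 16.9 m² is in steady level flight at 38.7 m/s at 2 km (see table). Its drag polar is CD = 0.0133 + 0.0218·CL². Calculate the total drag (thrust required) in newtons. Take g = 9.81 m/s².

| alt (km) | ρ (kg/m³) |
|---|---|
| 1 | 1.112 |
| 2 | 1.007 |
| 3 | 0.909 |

At 2 km, from the table: ρ = 1.007 kg/m³.
Weight W = mg = 584 × 9.81 = 5729 N; in level flight L = W.
q = ½ρv² = ½ × 1.007 × 38.7² = 754.1 Pa.
CL = 2W/(ρv²S) = 2×5729/(1.007×38.7²×16.9) = 0.4495.
CD = 0.0133 + 0.0218 × 0.4495² = 0.01771.
D = q·S·CD = 754.1 × 16.9 × 0.01771 = 225.6 N

D = 226 N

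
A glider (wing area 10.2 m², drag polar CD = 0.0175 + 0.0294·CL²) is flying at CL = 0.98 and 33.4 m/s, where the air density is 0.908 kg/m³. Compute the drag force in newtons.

D = 236 N

CD = 0.0175 + 0.0294 × 0.98² = 0.04574
D = ½ρv²S·CD = ½ × 0.908 × 33.4² × 10.2 × 0.04574 = 236 N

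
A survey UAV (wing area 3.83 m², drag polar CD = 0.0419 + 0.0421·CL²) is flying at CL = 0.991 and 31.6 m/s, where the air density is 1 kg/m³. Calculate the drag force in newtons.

D = 159 N

CD = 0.0419 + 0.0421 × 0.991² = 0.08325
D = ½ρv²S·CD = ½ × 1 × 31.6² × 3.83 × 0.08325 = 159 N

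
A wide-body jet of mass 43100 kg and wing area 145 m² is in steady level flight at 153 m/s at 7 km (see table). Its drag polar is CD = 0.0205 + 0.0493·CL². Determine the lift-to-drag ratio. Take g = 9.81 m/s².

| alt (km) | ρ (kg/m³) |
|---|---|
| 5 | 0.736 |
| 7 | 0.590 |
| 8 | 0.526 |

L/D = 14.4

At 7 km, from the table: ρ = 0.590 kg/m³.
Level flight ⇒ L = W = m·g = 43100 × 9.81 = 4.2281×10^5 N.
q = ½ρv² = ½ × 0.59 × 153² = 6906 Pa.
CL = W/(q·S) = 4.2281×10^5 / (6906 × 145) = 0.4223.
CD = 0.0205 + 0.0493 × 0.4223² = 0.02929.
L/D = CL/CD = 0.4223 / 0.02929 = 14.4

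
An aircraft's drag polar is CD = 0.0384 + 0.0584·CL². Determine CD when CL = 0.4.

CD = 0.0384 + 0.0584 × 0.4² = 0.0384 + 0.009344 = 0.0477

CD = 0.0477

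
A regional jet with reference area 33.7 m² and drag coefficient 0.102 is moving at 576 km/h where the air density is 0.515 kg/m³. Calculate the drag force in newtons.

D = 22700 N

Convert speed: v = 576 km/h ÷ 3.6 = 160 m/s.
Dynamic pressure q = ½ρv² = ½ × 0.515 × 160² = 6592 Pa.
D = q·S·CD = 6592 × 33.7 × 0.102 = 22700 N ≈ 22.7 kN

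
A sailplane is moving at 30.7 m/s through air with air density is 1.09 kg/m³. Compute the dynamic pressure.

q = ½ρv² = ½ × 1.09 × 30.7² = 514 Pa

q = 514 Pa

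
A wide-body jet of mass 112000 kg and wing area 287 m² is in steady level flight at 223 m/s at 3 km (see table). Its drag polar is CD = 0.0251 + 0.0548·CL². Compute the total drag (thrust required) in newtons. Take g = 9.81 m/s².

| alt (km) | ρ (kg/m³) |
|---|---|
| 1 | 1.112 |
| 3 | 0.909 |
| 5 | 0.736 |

D = 1.73×10^5 N

At 3 km, from the table: ρ = 0.909 kg/m³.
In steady level flight, lift balances weight: W = mg = 112000 × 9.81 = 1.0987×10^6 N.
q = ½ρv² = ½ × 0.909 × 223² = 22600 Pa.
CL = W/(q·S) = 1.0987×10^6 / (22600 × 287) = 0.1694.
CD = 0.0251 + 0.0548 × 0.1694² = 0.02667.
D = q·S·CD = 22600 × 287 × 0.02667 = 1.73×10^5 N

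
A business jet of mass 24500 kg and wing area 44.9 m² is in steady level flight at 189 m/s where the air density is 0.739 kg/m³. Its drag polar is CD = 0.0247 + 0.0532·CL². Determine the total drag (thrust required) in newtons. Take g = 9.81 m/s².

Weight W = mg = 24500 × 9.81 = 2.4034×10^5 N; in level flight L = W.
q = ½ρv² = ½ × 0.739 × 189² = 13200 Pa.
CL = 2W/(ρv²S) = 2×2.4034×10^5/(0.739×189²×44.9) = 0.4056.
CD = 0.0247 + 0.0532 × 0.4056² = 0.03345.
D = q·S·CD = 13200 × 44.9 × 0.03345 = 19820 N

D = 19800 N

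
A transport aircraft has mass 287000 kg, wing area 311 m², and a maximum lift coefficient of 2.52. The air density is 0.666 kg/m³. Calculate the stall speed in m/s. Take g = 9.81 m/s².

Weight W = mg = 287000 × 9.81 = 2.815×10^6 N.
V_stall = √(2W/(ρ·S·CL,max)) = √(2 × 2.815×10^6 / (0.666 × 311 × 2.52))
V_stall = √10790 = 104 m/s

V_stall = 104 m/s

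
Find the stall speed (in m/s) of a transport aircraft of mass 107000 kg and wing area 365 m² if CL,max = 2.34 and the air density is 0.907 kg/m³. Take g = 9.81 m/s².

Stall occurs when L = W at CL,max. W = mg = 107000 × 9.81 = 1.05×10^6 N.
From L = ½ρV²S·CL,max = W: V_stall = √(2W/(ρSCL,max)) = √(2·1.05×10^6/(0.907·365·2.34))
V_stall = √2710 = 52.1 m/s

V_stall = 52.1 m/s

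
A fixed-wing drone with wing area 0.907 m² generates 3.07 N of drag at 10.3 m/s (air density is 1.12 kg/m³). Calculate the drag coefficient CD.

From D = ½ρv²S·CD, rearranging gives CD = 2D/(ρv²S).
CD = 2 × 3.07 / (1.12 × 10.3² × 0.907) = 0.057

CD = 0.057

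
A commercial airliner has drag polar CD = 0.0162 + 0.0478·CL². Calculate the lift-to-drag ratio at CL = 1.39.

CD = 0.0162 + 0.0478 × 1.39² = 0.1086
L/D = CL/CD = 1.39 / 0.1086 = 12.8

L/D = 12.8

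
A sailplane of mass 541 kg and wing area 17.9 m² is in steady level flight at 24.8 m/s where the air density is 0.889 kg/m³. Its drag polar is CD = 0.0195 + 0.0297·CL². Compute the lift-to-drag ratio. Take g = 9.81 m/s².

L/D = 19.9

Weight W = mg = 541 × 9.81 = 5307.2 N; in level flight L = W.
q = ½ρv² = ½ × 0.889 × 24.8² = 273.4 Pa.
CL = W/(q·S) = 5307.2 / (273.4 × 17.9) = 1.085.
CD = 0.0195 + 0.0297 × 1.085² = 0.05443.
L/D = CL/CD = 1.085 / 0.05443 = 19.9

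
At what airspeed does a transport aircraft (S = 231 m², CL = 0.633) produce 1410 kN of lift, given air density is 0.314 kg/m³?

v = 248 m/s

L = ½ρv²S·CL ⇒ v = √(2L/(ρ·S·CL))
v = √(2 × 1.41×10^6 / (0.314 × 231 × 0.633)) = √61420 = 248 m/s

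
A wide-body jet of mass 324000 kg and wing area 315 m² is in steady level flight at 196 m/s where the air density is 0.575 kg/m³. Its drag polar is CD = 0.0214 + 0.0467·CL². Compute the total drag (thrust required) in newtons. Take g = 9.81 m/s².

D = 2.1×10^5 N

In steady level flight, lift balances weight: W = mg = 324000 × 9.81 = 3.1784×10^6 N.
q = ½ρv² = ½ × 0.575 × 196² = 11040 Pa.
CL = W/(q·S) = 3.1784×10^6 / (11040 × 315) = 0.9136.
CD = 0.0214 + 0.0467 × 0.9136² = 0.06038.
D = q·S·CD = 11040 × 315 × 0.06038 = 2.101×10^5 N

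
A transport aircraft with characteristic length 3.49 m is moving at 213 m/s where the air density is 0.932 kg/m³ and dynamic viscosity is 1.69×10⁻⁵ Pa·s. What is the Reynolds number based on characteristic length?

Re = ρ·v·c/μ = 0.932 × 213 × 3.49 / (1.69×10⁻⁵) = 4.1×10^7

Re = 4.1×10^7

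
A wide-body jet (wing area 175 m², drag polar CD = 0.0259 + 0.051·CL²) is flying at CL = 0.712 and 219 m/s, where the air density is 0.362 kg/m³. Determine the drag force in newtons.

CD = 0.0259 + 0.051 × 0.712² = 0.05175
D = ½ρv²S·CD = ½ × 0.362 × 219² × 175 × 0.05175 = 78600 N

D = 78600 N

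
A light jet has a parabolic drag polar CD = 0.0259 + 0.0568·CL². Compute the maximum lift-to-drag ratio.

For CD = CD0 + K·CL², (L/D)max occurs at CL* = √(CD0/K) and equals 1/(2√(K·CD0)).
(L/D)max = 1/(2√(0.0568 × 0.0259)) = 1/(2 × 0.03836) = 13

(L/D)max = 13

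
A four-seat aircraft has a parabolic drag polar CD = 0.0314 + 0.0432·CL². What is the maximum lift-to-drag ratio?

(L/D)max = 13.6

For CD = CD0 + K·CL², (L/D)max occurs at CL* = √(CD0/K) and equals 1/(2√(K·CD0)).
(L/D)max = 1/(2√(0.0432 × 0.0314)) = 1/(2 × 0.03683) = 13.6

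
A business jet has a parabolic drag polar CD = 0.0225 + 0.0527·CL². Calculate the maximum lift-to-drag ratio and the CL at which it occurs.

For CD = CD0 + K·CL², (L/D)max occurs at CL* = √(CD0/K) and equals 1/(2√(K·CD0)).
(L/D)max = 1/(2√(0.0527 × 0.0225)) = 1/(2 × 0.03443) = 14.5
CL* = √(0.0225/0.0527) = 0.653

(L/D)max = 14.5, at CL = 0.653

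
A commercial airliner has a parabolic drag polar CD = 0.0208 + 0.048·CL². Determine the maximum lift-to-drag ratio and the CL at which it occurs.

For CD = CD0 + K·CL², (L/D)max occurs at CL* = √(CD0/K) and equals 1/(2√(K·CD0)).
(L/D)max = 1/(2√(0.048 × 0.0208)) = 1/(2 × 0.0316) = 15.8
CL* = √(0.0208/0.048) = 0.658

(L/D)max = 15.8, at CL = 0.658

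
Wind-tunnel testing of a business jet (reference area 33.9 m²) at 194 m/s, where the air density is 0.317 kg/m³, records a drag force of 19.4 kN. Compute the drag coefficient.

CD = 0.0959

From D = ½ρv²S·CD, rearranging gives CD = 2D/(ρv²S).
CD = 2 × 19400 / (0.317 × 194² × 33.9) = 0.0959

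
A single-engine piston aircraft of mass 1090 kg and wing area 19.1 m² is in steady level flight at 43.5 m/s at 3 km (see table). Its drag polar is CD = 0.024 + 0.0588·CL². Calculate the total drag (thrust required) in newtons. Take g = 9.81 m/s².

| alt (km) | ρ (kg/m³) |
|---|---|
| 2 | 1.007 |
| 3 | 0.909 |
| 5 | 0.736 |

At 3 km, from the table: ρ = 0.909 kg/m³.
Weight W = mg = 1090 × 9.81 = 10693 N; in level flight L = W.
Dynamic pressure q = 0.5 × 0.909 × 43.5² = 860 Pa.
CL = 2W/(ρv²S) = 2×10693/(0.909×43.5²×19.1) = 0.651.
CD = 0.024 + 0.0588 × 0.651² = 0.04892.
D = q·S·CD = 860 × 19.1 × 0.04892 = 803.5 N

D = 804 N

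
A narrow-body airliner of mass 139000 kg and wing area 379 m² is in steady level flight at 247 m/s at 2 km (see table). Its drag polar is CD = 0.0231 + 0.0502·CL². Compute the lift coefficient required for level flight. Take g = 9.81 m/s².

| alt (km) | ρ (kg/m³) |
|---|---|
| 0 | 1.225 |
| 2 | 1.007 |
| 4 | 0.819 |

At 2 km, from the table: ρ = 1.007 kg/m³.
Weight W = mg = 139000 × 9.81 = 1.3636×10^6 N; in level flight L = W.
Dynamic pressure q = 0.5 × 1.007 × 247² = 30720 Pa.
CL = 2W/(ρv²S) = 2×1.3636×10^6/(1.007×247²×379) = 0.1171.

CL = 0.117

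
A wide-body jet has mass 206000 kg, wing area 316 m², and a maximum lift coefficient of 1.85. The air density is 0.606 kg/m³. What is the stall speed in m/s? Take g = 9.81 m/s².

Weight W = mg = 206000 × 9.81 = 2.021×10^6 N.
From L = ½ρV²S·CL,max = W: V_stall = √(2W/(ρSCL,max)) = √(2·2.021×10^6/(0.606·316·1.85))
V_stall = √11410 = 107 m/s

V_stall = 107 m/s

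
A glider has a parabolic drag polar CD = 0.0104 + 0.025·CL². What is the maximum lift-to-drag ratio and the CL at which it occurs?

(L/D)max = 31, at CL = 0.645

For CD = CD0 + K·CL², (L/D)max occurs at CL* = √(CD0/K) and equals 1/(2√(K·CD0)).
(L/D)max = 1/(2√(0.025 × 0.0104)) = 1/(2 × 0.01612) = 31
CL* = √(0.0104/0.025) = 0.645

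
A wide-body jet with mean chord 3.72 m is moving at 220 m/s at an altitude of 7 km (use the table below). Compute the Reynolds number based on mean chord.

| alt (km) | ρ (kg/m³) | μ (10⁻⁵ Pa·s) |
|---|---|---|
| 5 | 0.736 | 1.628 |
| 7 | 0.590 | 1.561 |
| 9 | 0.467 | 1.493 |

At 7 km, from the table: ρ = 0.590 kg/m³, μ = 1.561×10⁻⁵ Pa·s.
Re = ρ·v·c/μ = 0.59 × 220 × 3.72 / (1.561×10⁻⁵) = 3.09×10^7

Re = 3.09×10^7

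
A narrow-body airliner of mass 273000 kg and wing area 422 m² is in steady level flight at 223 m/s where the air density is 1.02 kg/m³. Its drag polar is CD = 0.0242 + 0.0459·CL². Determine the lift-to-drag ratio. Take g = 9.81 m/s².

L/D = 9.24

Level flight ⇒ L = W = m·g = 273000 × 9.81 = 2.6781×10^6 N.
q = ½ρv² = ½ × 1.02 × 223² = 25360 Pa.
CL = W/(q·S) = 2.6781×10^6 / (25360 × 422) = 0.2502.
CD = 0.0242 + 0.0459 × 0.2502² = 0.02707.
L/D = CL/CD = 0.2502 / 0.02707 = 9.24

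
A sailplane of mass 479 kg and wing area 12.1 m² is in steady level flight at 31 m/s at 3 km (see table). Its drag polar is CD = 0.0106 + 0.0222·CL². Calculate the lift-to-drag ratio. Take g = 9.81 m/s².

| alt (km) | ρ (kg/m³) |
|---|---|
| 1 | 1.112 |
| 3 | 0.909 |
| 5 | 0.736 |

At 3 km, from the table: ρ = 0.909 kg/m³.
Level flight ⇒ L = W = m·g = 479 × 9.81 = 4699 N.
q = ½ρv² = ½ × 0.909 × 31² = 436.8 Pa.
CL = W/(q·S) = 4699 / (436.8 × 12.1) = 0.8891.
CD = 0.0106 + 0.0222 × 0.8891² = 0.02815.
L/D = CL/CD = 0.8891 / 0.02815 = 31.6

L/D = 31.6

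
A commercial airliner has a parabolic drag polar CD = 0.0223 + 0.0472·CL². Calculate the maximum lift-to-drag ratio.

For CD = CD0 + K·CL², (L/D)max occurs at CL* = √(CD0/K) and equals 1/(2√(K·CD0)).
(L/D)max = 1/(2√(0.0472 × 0.0223)) = 1/(2 × 0.03244) = 15.4

(L/D)max = 15.4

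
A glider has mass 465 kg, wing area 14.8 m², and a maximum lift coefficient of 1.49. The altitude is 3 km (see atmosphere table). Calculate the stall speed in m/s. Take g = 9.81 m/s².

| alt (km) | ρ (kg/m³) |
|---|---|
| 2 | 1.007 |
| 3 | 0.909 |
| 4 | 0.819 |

At 3 km, from the table: ρ = 0.909 kg/m³.
At stall, lift equals weight: L = W = m·g = 465 × 9.81 = 4562 N.
V_stall = √(2W/(ρ·S·CL,max)) = √(2 × 4562 / (0.909 × 14.8 × 1.49))
V_stall = √455.1 = 21.3 m/s

V_stall = 21.3 m/s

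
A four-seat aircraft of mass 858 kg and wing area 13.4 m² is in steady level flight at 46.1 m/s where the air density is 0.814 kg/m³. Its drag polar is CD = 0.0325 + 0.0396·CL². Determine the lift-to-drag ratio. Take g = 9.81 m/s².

Level flight ⇒ L = W = m·g = 858 × 9.81 = 8417 N.
Dynamic pressure q = 0.5 × 0.814 × 46.1² = 865 Pa.
CL = 2W/(ρv²S) = 2×8417/(0.814×46.1²×13.4) = 0.7262.
CD = 0.0325 + 0.0396 × 0.7262² = 0.05338.
L/D = CL/CD = 0.7262 / 0.05338 = 13.6

L/D = 13.6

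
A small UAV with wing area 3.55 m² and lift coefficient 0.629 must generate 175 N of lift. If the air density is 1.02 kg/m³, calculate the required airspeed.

v = 12.4 m/s

L = ½ρv²S·CL ⇒ v = √(2L/(ρ·S·CL))
v = √(2 × 175 / (1.02 × 3.55 × 0.629)) = √153.7 = 12.4 m/s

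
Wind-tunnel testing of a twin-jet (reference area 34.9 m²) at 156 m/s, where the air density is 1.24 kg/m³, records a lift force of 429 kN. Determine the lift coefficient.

From L = ½ρv²S·CL, rearranging gives CL = 2L/(ρv²S).
CL = 2 × 4.29×10^5 / (1.24 × 156² × 34.9) = 0.815

CL = 0.815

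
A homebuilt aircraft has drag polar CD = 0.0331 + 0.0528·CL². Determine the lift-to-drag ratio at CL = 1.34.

CD = 0.0331 + 0.0528 × 1.34² = 0.1279
L/D = CL/CD = 1.34 / 0.1279 = 10.5

L/D = 10.5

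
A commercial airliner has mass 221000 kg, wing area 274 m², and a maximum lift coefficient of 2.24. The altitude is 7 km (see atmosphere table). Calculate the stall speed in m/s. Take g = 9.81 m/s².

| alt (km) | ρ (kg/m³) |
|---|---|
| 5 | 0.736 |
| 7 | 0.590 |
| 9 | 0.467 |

At 7 km, from the table: ρ = 0.590 kg/m³.
Weight W = mg = 221000 × 9.81 = 2.168×10^6 N.
V_stall = √(2W/(ρ·S·CL,max)) = √(2 × 2.168×10^6 / (0.59 × 274 × 2.24))
V_stall = √11970 = 109 m/s

V_stall = 109 m/s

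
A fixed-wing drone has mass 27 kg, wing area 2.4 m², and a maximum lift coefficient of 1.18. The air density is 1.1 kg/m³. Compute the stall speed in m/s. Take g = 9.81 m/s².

Weight W = mg = 27 × 9.81 = 264.9 N.
From L = ½ρV²S·CL,max = W: V_stall = √(2W/(ρSCL,max)) = √(2·264.9/(1.1·2.4·1.18))
V_stall = √170.1 = 13 m/s

V_stall = 13 m/s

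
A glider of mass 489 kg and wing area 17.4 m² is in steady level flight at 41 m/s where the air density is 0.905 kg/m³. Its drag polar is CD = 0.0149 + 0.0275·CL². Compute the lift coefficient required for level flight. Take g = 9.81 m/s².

Weight W = mg = 489 × 9.81 = 4797.1 N; in level flight L = W.
q = ½ρv² = ½ × 0.905 × 41² = 760.7 Pa.
CL = W/(q·S) = 4797.1 / (760.7 × 17.4) = 0.3624.

CL = 0.362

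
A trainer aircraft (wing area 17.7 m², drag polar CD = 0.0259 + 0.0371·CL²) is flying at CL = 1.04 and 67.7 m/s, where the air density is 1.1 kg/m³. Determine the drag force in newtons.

CD = 0.0259 + 0.0371 × 1.04² = 0.06603
D = ½ρv²S·CD = ½ × 1.1 × 67.7² × 17.7 × 0.06603 = 2950 N

D = 2950 N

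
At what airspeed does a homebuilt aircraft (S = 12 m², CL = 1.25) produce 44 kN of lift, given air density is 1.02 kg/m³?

L = ½ρv²S·CL ⇒ v = √(2L/(ρ·S·CL))
v = √(2 × 44000 / (1.02 × 12 × 1.25)) = √5752 = 75.8 m/s

v = 75.8 m/s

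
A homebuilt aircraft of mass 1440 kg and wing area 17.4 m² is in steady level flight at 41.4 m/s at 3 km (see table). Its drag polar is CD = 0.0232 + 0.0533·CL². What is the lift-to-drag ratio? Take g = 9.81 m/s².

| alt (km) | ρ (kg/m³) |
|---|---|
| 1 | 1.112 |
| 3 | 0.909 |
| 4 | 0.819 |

At 3 km, from the table: ρ = 0.909 kg/m³.
Weight W = mg = 1440 × 9.81 = 14126 N; in level flight L = W.
q = ½ρv² = ½ × 0.909 × 41.4² = 779 Pa.
CL = 2W/(ρv²S) = 2×14126/(0.909×41.4²×17.4) = 1.042.
CD = 0.0232 + 0.0533 × 1.042² = 0.08109.
L/D = CL/CD = 1.042 / 0.08109 = 12.9

L/D = 12.9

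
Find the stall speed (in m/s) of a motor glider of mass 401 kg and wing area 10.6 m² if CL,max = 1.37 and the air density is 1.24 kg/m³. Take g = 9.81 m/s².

Stall occurs when L = W at CL,max. W = mg = 401 × 9.81 = 3934 N.
From L = ½ρV²S·CL,max = W: V_stall = √(2W/(ρSCL,max)) = √(2·3934/(1.24·10.6·1.37))
V_stall = √436.9 = 20.9 m/s

V_stall = 20.9 m/s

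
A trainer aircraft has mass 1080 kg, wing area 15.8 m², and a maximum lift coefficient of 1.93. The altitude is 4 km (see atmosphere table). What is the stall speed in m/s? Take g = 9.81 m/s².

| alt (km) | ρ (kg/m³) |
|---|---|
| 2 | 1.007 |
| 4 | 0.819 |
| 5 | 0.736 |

V_stall = 29.1 m/s

At 4 km, from the table: ρ = 0.819 kg/m³.
Stall occurs when L = W at CL,max. W = mg = 1080 × 9.81 = 10590 N.
V_stall = √(2W/(ρ·S·CL,max)) = √(2 × 10590 / (0.819 × 15.8 × 1.93))
V_stall = √848.4 = 29.1 m/s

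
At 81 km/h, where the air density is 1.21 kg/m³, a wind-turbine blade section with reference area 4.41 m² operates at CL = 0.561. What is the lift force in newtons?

L = 758 N

Convert speed: v = 81 km/h ÷ 3.6 = 22.5 m/s.
L = ½ρv²S·CL = ½ × 1.21 × 22.5² × 4.41 × 0.561 = 758 N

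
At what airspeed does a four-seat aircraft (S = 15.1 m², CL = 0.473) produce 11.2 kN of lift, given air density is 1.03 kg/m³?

L = ½ρv²S·CL ⇒ v = √(2L/(ρ·S·CL))
v = √(2 × 11200 / (1.03 × 15.1 × 0.473)) = √3045 = 55.2 m/s

v = 55.2 m/s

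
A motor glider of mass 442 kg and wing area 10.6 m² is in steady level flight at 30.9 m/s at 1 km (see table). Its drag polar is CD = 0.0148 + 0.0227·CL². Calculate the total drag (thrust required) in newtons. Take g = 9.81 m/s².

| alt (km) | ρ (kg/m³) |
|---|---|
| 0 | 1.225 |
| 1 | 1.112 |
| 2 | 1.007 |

At 1 km, from the table: ρ = 1.112 kg/m³.
In steady level flight, lift balances weight: W = mg = 442 × 9.81 = 4336 N.
q = ½ρv² = ½ × 1.112 × 30.9² = 530.9 Pa.
CL = W/(q·S) = 4336 / (530.9 × 10.6) = 0.7705.
CD = 0.0148 + 0.0227 × 0.7705² = 0.02828.
D = q·S·CD = 530.9 × 10.6 × 0.02828 = 159.1 N

D = 159 N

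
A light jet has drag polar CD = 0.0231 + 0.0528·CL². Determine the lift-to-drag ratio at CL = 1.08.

L/D = 12.8

CD = 0.0231 + 0.0528 × 1.08² = 0.08469
L/D = CL/CD = 1.08 / 0.08469 = 12.8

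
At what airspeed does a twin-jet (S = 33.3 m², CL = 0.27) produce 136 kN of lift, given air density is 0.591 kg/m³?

v = 226 m/s

L = ½ρv²S·CL ⇒ v = √(2L/(ρ·S·CL))
v = √(2 × 1.36×10^5 / (0.591 × 33.3 × 0.27)) = √51190 = 226 m/s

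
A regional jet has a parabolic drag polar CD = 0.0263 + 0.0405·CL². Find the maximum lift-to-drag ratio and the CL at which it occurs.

(L/D)max = 15.3, at CL = 0.806

For CD = CD0 + K·CL², (L/D)max occurs at CL* = √(CD0/K) and equals 1/(2√(K·CD0)).
(L/D)max = 1/(2√(0.0405 × 0.0263)) = 1/(2 × 0.03264) = 15.3
CL* = √(0.0263/0.0405) = 0.806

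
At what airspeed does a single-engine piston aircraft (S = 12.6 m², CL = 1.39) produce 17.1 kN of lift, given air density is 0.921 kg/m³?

v = 46 m/s

L = ½ρv²S·CL ⇒ v = √(2L/(ρ·S·CL))
v = √(2 × 17100 / (0.921 × 12.6 × 1.39)) = √2120 = 46 m/s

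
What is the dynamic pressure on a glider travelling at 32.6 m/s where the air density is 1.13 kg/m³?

q = 600 Pa

q = ½ρv² = ½ × 1.13 × 32.6² = 600 Pa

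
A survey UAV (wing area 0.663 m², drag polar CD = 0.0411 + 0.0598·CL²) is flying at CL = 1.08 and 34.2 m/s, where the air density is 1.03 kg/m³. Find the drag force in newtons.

CD = 0.0411 + 0.0598 × 1.08² = 0.1109
D = ½ρv²S·CD = ½ × 1.03 × 34.2² × 0.663 × 0.1109 = 44.3 N

D = 44.3 N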